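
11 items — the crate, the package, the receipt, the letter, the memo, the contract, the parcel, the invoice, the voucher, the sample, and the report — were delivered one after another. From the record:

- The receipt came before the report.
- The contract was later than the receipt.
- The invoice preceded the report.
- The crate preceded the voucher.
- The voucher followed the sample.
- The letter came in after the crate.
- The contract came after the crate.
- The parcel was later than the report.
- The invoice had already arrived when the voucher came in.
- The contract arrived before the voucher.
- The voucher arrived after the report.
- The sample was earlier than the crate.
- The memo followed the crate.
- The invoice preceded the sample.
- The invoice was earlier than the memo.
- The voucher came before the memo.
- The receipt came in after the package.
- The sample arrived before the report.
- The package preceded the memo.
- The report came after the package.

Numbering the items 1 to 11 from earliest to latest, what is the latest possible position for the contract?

The contract must come before the memo and the voucher — 2 items forced after it.
Everything else can be placed before the contract in some valid order, so the contract can sit as late as position 11 − 2 = 9.

9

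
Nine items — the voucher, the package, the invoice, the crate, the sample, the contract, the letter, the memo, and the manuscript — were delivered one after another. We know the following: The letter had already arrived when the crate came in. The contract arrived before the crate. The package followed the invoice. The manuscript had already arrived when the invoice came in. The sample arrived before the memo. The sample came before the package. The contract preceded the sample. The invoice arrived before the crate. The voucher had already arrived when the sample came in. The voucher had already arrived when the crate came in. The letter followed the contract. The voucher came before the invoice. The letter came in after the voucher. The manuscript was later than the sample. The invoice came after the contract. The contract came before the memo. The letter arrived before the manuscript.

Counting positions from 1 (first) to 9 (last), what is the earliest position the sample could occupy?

The contract and the voucher must both come before the sample — 2 forced predecessors.
Nothing else is forced ahead of the sample, so its earliest slot is position 2 + 1 = 3.

3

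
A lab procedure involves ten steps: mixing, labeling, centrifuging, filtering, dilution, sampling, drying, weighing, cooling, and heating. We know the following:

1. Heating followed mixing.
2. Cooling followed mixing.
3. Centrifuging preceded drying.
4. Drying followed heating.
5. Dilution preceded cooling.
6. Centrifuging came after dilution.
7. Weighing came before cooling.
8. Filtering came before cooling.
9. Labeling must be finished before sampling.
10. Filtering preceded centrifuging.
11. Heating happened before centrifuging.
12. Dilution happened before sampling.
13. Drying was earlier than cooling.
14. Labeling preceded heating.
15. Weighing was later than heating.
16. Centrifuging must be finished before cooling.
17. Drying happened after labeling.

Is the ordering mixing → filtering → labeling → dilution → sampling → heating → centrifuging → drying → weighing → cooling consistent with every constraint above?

Check each stated constraint against the proposed order — e.g. filtering is ahead of cooling; mixing is ahead of cooling. Every pair is in the required order; nothing is violated.

yes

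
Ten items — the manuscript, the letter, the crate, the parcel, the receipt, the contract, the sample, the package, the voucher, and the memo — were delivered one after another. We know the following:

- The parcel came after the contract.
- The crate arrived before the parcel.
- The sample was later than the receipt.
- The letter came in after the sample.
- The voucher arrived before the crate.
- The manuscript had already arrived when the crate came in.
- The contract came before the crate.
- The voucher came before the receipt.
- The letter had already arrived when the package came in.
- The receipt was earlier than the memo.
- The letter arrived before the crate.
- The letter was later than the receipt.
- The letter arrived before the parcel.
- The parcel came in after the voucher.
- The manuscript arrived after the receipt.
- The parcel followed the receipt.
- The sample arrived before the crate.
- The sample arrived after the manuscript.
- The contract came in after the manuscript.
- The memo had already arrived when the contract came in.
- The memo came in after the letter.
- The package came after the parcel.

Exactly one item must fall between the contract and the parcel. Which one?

Tracing the constraints gives the contract → the crate → the parcel, so the crate sits after the contract and before the parcel.
No other item is forced both after the contract and before the parcel.

the crate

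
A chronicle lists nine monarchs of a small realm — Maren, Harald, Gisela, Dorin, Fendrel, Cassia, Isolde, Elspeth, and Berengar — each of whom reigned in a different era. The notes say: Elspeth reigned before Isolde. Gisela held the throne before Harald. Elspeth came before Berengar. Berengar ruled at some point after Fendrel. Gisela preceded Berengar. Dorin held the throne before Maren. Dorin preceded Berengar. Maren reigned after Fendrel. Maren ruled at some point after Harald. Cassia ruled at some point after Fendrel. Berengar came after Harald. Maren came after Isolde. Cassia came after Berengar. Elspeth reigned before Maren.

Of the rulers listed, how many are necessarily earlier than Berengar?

Directly stated before Berengar: Dorin, Elspeth, Fendrel, Gisela, and Harald.
That's Dorin, Elspeth, Fendrel, Gisela, and Harald — 5 in all.

5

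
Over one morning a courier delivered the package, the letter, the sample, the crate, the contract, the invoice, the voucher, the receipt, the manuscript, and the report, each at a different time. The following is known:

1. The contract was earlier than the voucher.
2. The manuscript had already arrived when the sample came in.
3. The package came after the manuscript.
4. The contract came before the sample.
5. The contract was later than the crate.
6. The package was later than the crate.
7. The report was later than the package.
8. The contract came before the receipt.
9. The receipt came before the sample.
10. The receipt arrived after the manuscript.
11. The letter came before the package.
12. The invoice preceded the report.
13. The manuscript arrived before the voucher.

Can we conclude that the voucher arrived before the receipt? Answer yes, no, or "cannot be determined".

cannot be determined

No chain of stated constraints runs from the voucher to the receipt, and none runs from the receipt to the voucher either.
So the relative order of the voucher and the receipt is not fixed by the given facts.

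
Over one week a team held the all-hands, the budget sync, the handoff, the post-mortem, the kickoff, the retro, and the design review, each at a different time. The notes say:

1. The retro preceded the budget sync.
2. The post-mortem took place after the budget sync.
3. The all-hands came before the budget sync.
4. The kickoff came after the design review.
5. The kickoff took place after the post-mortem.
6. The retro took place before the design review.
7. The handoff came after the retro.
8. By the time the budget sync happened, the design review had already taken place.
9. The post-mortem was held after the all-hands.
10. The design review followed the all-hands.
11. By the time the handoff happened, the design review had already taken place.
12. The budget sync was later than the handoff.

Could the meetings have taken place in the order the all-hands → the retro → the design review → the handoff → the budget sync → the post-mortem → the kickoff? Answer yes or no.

yes

Check each stated constraint against the proposed order — e.g. the design review is ahead of the kickoff; the all-hands is ahead of the post-mortem. Every pair is in the required order; nothing is violated.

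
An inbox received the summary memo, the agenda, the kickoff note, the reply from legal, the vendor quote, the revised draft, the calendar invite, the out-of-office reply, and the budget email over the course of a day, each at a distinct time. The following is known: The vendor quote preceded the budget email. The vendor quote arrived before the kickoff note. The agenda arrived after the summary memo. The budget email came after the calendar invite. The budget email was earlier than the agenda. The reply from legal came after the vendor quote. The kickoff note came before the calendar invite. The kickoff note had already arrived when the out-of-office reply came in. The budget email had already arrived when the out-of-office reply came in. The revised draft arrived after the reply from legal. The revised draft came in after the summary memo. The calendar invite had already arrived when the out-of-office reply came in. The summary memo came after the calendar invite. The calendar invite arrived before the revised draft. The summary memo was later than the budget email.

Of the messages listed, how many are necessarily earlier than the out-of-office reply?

Directly stated before the out-of-office reply: the budget email, the calendar invite, and the kickoff note.
The vendor quote reaches the out-of-office reply via the vendor quote → the budget email → the out-of-office reply.
No chain forces the reply from legal (or any of the others) ahead of the out-of-office reply.
That's the budget email, the calendar invite, the kickoff note, and the vendor quote — 4 in all.

4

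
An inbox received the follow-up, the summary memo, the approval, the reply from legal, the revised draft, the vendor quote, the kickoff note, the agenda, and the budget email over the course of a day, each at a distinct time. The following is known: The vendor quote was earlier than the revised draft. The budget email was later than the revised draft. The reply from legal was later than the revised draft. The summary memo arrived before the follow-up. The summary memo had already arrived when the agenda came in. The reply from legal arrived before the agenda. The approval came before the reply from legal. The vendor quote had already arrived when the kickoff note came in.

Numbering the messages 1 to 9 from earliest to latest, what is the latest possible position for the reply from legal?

8

The reply from legal must come before the agenda — 1 message forced after it.
Everything else can be placed before the reply from legal in some valid order, so the reply from legal can sit as late as position 9 − 1 = 8.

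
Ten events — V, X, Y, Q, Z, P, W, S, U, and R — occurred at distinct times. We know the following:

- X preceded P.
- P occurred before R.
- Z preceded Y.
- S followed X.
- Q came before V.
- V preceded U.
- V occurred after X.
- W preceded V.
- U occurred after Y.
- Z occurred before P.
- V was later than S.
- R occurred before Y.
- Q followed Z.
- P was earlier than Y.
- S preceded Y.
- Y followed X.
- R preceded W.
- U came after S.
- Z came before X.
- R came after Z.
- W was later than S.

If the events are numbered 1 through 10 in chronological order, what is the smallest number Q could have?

Z must come before Q — 1 forced predecessor.
Nothing else is forced ahead of Q, so its earliest slot is position 1 + 1 = 2.

2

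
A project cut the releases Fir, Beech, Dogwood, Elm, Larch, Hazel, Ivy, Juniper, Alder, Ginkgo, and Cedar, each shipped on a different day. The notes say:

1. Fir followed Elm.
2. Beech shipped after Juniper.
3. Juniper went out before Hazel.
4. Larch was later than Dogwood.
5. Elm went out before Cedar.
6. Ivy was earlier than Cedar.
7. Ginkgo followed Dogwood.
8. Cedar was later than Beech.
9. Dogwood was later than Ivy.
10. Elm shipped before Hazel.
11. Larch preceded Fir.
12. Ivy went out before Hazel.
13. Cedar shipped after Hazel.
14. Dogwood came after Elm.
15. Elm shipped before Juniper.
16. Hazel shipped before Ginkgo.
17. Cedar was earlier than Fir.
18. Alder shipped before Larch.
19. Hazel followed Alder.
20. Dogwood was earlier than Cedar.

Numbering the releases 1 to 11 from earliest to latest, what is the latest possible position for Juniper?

Juniper must come before Beech, Cedar, Fir, Ginkgo, and Hazel — 5 releases forced after it.
Everything else can be placed before Juniper in some valid order, so Juniper can sit as late as position 11 − 5 = 6.

6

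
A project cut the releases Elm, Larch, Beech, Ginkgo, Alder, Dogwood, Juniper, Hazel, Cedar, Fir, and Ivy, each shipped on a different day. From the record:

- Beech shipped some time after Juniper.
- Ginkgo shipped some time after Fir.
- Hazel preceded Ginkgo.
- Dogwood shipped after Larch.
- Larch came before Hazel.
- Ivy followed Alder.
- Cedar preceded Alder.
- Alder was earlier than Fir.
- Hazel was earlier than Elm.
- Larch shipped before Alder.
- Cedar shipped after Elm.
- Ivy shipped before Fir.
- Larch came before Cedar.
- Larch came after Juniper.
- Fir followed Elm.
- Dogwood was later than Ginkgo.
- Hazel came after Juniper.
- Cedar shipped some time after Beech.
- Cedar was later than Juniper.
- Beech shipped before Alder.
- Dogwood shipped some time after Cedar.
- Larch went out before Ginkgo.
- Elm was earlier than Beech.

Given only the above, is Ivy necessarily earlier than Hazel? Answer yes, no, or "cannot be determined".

no

Tracing the constraints gives Hazel → Elm → Beech → Alder → Ivy, so Hazel must come before Ivy.
That means Ivy cannot be before Hazel.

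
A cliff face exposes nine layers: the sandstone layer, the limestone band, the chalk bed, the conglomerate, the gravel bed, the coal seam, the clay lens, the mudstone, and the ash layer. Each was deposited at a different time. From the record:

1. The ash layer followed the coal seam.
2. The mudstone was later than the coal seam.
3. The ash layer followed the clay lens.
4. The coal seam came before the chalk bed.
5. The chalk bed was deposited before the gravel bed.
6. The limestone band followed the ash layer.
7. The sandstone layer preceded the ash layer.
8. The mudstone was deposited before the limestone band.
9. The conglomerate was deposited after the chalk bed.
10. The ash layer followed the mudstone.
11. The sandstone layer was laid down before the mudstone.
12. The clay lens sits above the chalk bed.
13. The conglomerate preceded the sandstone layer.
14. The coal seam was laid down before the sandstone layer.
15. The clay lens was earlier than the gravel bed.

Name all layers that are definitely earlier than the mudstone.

Directly stated before the mudstone: the coal seam and the sandstone layer.
The chalk bed reaches the mudstone via the chalk bed → the conglomerate → the sandstone layer → the mudstone.
The conglomerate reaches the mudstone via the conglomerate → the sandstone layer → the mudstone.
No chain forces the ash layer (or any of the others) ahead of the mudstone.

the chalk bed, the coal seam, the conglomerate, the sandstone layer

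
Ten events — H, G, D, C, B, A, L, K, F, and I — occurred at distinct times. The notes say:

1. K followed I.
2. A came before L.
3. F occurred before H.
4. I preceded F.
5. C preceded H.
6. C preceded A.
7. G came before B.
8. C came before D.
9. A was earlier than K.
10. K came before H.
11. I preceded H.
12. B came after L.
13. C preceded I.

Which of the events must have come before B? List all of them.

A, C, G, L

Directly stated before B: G and L.
A reaches B via A → L → B.
C reaches B via C → A → L → B.
No chain forces I (or any of the others) ahead of B.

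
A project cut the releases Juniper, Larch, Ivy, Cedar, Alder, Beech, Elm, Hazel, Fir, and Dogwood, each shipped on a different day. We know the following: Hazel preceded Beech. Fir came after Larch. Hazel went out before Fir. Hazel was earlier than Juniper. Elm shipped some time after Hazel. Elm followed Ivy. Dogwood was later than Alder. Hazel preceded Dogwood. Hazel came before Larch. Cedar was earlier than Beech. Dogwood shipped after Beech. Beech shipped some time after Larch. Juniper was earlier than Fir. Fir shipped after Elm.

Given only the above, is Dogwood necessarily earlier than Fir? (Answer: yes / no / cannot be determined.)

No chain of stated constraints runs from Dogwood to Fir, and none runs from Fir to Dogwood either.
So the relative order of Dogwood and Fir is not fixed by the given facts.

cannot be determined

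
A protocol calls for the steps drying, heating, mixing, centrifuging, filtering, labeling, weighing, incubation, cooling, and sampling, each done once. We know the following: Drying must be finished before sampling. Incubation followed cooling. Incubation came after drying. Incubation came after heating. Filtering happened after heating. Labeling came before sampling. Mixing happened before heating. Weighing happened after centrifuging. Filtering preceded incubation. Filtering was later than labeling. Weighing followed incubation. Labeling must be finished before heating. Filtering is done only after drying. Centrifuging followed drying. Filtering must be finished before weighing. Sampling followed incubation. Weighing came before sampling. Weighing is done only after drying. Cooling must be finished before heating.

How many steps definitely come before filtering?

5

Directly stated before filtering: drying, heating, and labeling.
Cooling reaches filtering via cooling → heating → filtering.
Mixing reaches filtering via mixing → heating → filtering.
No chain forces centrifuging (or any of the others) ahead of filtering.
That's cooling, drying, heating, labeling, and mixing — 5 in all.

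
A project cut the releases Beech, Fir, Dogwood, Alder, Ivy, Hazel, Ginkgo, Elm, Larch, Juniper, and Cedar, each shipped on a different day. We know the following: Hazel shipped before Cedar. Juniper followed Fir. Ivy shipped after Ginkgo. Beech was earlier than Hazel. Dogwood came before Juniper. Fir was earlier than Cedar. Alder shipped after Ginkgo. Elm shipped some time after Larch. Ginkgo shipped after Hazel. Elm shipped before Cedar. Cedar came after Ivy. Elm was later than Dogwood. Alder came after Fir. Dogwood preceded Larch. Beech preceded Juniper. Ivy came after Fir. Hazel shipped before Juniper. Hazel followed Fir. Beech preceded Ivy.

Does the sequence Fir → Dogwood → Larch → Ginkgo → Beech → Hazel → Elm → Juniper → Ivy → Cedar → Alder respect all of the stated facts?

no

The constraints require Hazel before Ginkgo, but in the proposed sequence Ginkgo appears ahead of Hazel. That one violation is enough.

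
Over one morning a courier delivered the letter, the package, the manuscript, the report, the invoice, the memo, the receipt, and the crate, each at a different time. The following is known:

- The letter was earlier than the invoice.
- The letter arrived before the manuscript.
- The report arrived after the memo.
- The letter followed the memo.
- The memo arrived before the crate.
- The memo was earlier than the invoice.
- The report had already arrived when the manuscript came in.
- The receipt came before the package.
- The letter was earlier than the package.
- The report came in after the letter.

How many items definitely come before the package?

3

Directly stated before the package: the letter and the receipt.
The memo reaches the package via the memo → the letter → the package.
No chain forces the invoice (or any of the others) ahead of the package.
That's the letter, the memo, and the receipt — 3 in all.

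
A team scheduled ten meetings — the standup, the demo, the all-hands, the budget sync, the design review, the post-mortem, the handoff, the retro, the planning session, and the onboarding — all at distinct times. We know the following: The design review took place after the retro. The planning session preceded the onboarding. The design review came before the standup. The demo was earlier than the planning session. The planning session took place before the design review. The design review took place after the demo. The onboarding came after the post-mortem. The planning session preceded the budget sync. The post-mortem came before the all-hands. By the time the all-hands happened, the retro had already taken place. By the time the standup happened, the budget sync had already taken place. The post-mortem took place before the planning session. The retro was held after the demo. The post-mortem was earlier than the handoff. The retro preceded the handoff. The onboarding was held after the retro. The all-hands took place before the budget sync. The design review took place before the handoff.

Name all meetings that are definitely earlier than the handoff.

the demo, the design review, the planning session, the post-mortem, the retro

Directly stated before the handoff: the design review, the post-mortem, and the retro.
The demo reaches the handoff via the demo → the design review → the handoff.
The planning session reaches the handoff via the planning session → the design review → the handoff.
No chain forces the all-hands (or any of the others) ahead of the handoff.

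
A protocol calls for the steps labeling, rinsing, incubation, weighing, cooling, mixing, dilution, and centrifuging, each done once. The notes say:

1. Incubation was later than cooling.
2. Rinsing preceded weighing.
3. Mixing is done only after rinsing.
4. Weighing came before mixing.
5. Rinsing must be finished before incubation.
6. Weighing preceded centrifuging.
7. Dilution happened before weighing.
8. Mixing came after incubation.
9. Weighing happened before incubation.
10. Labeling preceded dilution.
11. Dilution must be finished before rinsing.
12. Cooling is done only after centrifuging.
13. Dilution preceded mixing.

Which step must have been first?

Labeling has a chain of constraints placing it before every other step, so labeling must be first.

labeling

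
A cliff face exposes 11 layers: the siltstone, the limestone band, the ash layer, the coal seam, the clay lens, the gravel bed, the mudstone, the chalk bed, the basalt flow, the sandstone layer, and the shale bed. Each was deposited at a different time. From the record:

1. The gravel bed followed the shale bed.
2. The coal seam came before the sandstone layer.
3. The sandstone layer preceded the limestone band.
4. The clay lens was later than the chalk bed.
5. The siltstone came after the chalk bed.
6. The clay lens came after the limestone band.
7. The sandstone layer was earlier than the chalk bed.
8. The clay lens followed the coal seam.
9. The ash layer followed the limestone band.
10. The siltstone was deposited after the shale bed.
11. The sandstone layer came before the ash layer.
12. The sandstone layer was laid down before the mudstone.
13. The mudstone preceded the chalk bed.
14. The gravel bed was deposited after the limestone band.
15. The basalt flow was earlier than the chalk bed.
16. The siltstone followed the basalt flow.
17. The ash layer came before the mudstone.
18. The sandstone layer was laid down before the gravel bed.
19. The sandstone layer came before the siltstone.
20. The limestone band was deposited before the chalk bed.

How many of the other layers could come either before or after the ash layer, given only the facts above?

3

Forced before the ash layer: the coal seam, the limestone band, and the sandstone layer; forced after the ash layer: the chalk bed, the clay lens, the mudstone, and the siltstone.
That leaves the basalt flow, the gravel bed, and the shale bed with no forced order relative to the ash layer — 3.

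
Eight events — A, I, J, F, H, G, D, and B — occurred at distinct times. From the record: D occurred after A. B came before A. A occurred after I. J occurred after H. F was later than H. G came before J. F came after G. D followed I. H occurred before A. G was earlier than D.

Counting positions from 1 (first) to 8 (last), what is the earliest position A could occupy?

4

B, H, and I must all come before A — 3 forced predecessors.
Nothing else is forced ahead of A, so its earliest slot is position 3 + 1 = 4.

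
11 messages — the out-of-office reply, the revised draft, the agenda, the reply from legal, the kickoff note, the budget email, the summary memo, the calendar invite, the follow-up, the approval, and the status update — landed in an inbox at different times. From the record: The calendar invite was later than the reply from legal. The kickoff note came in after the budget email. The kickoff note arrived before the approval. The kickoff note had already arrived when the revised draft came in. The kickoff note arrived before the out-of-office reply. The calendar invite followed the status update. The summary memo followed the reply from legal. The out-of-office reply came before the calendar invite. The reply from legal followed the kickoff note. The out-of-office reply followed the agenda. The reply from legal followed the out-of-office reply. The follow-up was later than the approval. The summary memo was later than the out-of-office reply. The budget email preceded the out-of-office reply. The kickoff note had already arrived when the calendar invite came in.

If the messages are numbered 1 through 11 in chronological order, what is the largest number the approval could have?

10

The approval must come before the follow-up — 1 message forced after it.
Everything else can be placed before the approval in some valid order, so the approval can sit as late as position 11 − 1 = 10.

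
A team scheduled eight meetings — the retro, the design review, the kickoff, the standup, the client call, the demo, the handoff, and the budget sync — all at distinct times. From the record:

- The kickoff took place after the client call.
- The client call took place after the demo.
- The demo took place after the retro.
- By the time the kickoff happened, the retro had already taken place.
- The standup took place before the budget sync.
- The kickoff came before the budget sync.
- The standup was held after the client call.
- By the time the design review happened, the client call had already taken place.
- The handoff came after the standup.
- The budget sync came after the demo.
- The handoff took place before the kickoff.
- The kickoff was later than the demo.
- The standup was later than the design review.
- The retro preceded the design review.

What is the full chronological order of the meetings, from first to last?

The constraints fix every adjacent pair, so only one ordering works:
the retro → the demo → the client call → the design review → the standup → the handoff → the kickoff → the budget sync.

the retro, the demo, the client call, the design review, the standup, the handoff, the kickoff, the budget sync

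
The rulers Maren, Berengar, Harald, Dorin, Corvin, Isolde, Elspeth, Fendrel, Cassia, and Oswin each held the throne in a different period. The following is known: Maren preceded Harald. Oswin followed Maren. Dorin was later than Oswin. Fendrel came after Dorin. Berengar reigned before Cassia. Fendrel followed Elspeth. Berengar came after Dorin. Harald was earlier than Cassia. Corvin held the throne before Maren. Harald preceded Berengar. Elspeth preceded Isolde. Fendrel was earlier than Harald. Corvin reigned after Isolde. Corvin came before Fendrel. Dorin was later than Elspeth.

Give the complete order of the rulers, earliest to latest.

The constraints fix every adjacent pair, so only one ordering works:
Elspeth → Isolde → Corvin → Maren → Oswin → Dorin → Fendrel → Harald → Berengar → Cassia.

Elspeth, Isolde, Corvin, Maren, Oswin, Dorin, Fendrel, Harald, Berengar, Cassia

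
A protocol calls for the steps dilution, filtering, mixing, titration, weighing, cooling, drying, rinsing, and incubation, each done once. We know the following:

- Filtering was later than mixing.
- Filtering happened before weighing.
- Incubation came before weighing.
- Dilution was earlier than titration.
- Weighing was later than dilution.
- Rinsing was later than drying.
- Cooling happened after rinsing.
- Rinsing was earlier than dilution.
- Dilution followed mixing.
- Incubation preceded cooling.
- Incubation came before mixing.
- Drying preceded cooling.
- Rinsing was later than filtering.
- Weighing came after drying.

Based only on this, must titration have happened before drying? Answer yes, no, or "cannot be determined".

Tracing the constraints gives drying → rinsing → dilution → titration, so drying must come before titration.
That means titration cannot be before drying.

no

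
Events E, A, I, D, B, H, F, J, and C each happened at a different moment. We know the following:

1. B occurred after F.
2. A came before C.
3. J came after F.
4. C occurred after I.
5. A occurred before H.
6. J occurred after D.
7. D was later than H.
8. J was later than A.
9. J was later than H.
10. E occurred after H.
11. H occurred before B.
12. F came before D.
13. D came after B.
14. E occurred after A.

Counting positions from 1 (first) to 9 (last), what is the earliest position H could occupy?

2

A must come before H — 1 forced predecessor.
Nothing else is forced ahead of H, so its earliest slot is position 1 + 1 = 2.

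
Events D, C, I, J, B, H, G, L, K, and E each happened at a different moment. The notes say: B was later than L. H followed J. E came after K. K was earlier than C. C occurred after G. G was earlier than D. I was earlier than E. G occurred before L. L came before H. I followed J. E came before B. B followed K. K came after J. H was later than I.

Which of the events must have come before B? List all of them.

Directly stated before B: E, K, and L.
G reaches B via G → L → B.
I reaches B via I → E → B.
J reaches B via J → K → B.

E, G, I, J, K, L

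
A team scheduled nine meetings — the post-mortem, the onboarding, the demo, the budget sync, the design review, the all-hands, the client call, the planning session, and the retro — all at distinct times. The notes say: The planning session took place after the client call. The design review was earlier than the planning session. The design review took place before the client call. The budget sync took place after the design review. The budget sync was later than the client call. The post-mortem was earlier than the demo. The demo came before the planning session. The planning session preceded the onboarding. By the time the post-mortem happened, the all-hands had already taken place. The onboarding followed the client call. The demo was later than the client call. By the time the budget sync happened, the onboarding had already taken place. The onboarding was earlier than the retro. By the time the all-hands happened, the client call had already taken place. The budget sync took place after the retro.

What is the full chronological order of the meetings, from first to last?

The constraints fix every adjacent pair, so only one ordering works:
the design review → the client call → the all-hands → the post-mortem → the demo → the planning session → the onboarding → the retro → the budget sync.

the design review, the client call, the all-hands, the post-mortem, the demo, the planning session, the onboarding, the retro, the budget sync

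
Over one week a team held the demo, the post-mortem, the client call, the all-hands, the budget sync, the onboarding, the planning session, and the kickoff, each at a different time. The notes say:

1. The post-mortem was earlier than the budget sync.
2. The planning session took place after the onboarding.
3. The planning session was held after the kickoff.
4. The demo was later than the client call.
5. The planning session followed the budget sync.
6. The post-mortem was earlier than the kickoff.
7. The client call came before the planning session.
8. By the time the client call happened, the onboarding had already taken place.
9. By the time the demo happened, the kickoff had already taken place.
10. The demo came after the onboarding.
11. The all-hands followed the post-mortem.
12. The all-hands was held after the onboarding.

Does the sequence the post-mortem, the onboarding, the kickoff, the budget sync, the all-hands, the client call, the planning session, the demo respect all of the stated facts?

Check each stated constraint against the proposed order — e.g. the kickoff is ahead of the demo; the onboarding is ahead of the demo. Every pair is in the required order; nothing is violated.

yes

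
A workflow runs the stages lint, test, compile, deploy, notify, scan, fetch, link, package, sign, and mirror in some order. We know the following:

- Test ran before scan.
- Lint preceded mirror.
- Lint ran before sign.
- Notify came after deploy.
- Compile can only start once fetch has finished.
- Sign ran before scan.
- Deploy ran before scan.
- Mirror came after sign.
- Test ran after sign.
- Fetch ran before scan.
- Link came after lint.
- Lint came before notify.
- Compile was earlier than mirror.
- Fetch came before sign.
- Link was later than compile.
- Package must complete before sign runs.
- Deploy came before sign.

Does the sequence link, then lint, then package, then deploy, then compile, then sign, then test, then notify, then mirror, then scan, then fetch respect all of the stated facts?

The constraints require lint before link, but in the proposed sequence link appears ahead of lint. That one violation is enough.

no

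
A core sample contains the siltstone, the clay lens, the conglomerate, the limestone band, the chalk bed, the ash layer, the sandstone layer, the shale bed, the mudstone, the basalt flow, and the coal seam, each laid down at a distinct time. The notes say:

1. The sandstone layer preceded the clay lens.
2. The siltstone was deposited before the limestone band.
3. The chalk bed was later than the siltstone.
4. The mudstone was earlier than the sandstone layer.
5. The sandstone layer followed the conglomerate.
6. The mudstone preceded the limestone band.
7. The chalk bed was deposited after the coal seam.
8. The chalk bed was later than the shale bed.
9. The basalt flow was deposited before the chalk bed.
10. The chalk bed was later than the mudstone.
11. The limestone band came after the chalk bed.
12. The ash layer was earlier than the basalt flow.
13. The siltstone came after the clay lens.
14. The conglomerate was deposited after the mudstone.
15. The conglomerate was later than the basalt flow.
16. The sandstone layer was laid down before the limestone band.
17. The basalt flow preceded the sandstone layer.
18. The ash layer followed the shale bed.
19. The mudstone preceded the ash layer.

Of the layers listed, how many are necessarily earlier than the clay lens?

Directly stated before the clay lens: the sandstone layer.
The ash layer reaches the clay lens via the ash layer → the basalt flow → the sandstone layer → the clay lens.
The basalt flow reaches the clay lens via the basalt flow → the sandstone layer → the clay lens.
The conglomerate reaches the clay lens via the conglomerate → the sandstone layer → the clay lens.
Likewise the mudstone and the shale bed each reach the clay lens by chaining the stated constraints.
That's the ash layer, the basalt flow, the conglomerate, the mudstone, the sandstone layer, and the shale bed — 6 in all.

6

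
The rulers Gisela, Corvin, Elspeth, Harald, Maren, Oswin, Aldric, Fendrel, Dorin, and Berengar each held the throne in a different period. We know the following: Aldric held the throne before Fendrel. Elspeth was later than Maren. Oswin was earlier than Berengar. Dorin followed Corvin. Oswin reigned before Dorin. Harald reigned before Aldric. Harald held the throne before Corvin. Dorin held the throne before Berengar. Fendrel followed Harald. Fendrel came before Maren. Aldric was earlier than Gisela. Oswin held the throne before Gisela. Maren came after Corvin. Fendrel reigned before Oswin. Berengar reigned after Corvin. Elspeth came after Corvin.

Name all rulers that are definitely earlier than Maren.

Directly stated before Maren: Corvin and Fendrel.
Aldric reaches Maren via Aldric → Fendrel → Maren.
Harald reaches Maren via Harald → Corvin → Maren.
No chain forces Oswin (or any of the others) ahead of Maren.

Aldric, Corvin, Fendrel, Harald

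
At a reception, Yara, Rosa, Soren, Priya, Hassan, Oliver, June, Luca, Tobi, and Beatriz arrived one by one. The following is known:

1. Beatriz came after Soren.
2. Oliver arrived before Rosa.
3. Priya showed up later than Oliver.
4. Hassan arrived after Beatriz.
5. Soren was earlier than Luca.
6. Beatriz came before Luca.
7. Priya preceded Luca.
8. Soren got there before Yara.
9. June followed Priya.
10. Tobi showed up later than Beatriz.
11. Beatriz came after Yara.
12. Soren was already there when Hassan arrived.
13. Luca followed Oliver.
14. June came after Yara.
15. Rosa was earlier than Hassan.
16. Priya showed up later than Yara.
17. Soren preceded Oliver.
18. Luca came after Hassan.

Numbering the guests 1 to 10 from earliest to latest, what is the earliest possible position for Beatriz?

Soren and Yara must both come before Beatriz — 2 forced predecessors.
Nothing else is forced ahead of Beatriz, so their earliest slot is position 2 + 1 = 3.

3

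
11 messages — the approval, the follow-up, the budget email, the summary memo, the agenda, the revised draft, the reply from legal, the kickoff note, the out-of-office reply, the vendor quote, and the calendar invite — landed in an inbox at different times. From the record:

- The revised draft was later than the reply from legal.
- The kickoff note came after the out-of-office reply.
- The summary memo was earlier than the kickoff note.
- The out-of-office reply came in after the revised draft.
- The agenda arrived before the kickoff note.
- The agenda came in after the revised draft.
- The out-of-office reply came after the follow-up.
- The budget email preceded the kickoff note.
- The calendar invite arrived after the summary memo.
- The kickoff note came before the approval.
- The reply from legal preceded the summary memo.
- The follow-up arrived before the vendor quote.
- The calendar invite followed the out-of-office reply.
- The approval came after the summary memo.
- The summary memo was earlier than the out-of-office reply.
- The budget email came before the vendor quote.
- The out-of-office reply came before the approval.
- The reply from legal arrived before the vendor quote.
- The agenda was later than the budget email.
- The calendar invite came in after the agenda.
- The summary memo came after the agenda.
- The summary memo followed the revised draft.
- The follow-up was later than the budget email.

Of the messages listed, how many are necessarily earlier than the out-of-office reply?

6

Directly stated before the out-of-office reply: the follow-up, the revised draft, and the summary memo.
The agenda reaches the out-of-office reply via the agenda → the summary memo → the out-of-office reply.
The budget email reaches the out-of-office reply via the budget email → the follow-up → the out-of-office reply.
The reply from legal reaches the out-of-office reply via the reply from legal → the summary memo → the out-of-office reply.
That's the agenda, the budget email, the follow-up, the reply from legal, the revised draft, and the summary memo — 6 in all.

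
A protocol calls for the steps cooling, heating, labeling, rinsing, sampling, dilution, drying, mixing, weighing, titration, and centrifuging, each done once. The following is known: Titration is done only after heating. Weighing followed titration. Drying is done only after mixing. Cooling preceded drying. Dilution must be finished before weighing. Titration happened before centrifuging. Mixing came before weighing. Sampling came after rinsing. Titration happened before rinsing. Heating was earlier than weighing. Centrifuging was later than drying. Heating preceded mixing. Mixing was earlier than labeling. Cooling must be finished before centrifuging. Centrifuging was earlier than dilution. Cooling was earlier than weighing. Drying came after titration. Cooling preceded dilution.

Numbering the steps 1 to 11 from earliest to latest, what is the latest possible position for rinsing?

10

Rinsing must come before sampling — 1 step forced after it.
Everything else can be placed before rinsing in some valid order, so rinsing can sit as late as position 11 − 1 = 10.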